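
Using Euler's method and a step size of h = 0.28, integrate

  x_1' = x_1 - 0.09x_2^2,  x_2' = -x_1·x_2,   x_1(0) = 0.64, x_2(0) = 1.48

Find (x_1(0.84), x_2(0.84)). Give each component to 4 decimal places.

1.1812, 0.7034

Euler on (x_1,x_2): x_1_{n+1} = x_1_n + h·x_1', x_2_{n+1} = x_2_n + h·x_2'.
0.000000: (0.640000, 1.480000); f=(0.442864, -0.947200) → (0.764002, 1.214784)
0.280000: (0.764002, 1.214784); f=(0.631189, -0.928097) → (0.940735, 0.954917)
0.560000: (0.940735, 0.954917); f=(0.858667, -0.898323) → (1.181162, 0.703386)
(x_1(0.84), x_2(0.84)) ≈ (1.1812, 0.7034)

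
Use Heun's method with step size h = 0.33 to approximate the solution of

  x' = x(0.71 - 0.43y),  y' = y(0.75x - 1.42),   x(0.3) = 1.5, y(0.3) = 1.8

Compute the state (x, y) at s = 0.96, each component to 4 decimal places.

Heun on (x,y): k1 = f(s_n, state_n); k2 = f(s_n + h, state_n + h·k1); state_{n+1} = state_n + (h/2)·(k1 + k2).
0.300000: (1.500000, 1.800000)
  k1 = (-0.096000, -0.531000)
  predictor → (1.468320, 1.624770)
  k2 = (0.016664, -0.517912)
  → (1.486910, 1.626930)
0.630000: (1.486910, 1.626930)
  k1 = (0.015494, -0.495917)
  predictor → (1.492023, 1.463277)
  k2 = (0.120542, -0.440422)
  → (1.509355, 1.472434)
(x(0.96), y(0.96)) ≈ (1.5094, 1.4724)

1.5094, 1.4724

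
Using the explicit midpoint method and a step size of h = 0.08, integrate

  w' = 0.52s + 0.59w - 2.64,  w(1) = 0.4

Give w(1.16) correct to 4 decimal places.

Midpoint: k1 = f(s_n, w_n); k2 = f(s_n + h/2, w_n + (h/2)·k1); w_{n+1} = w_n + h·k2.
s=1.000000, w=0.400000:
  k1 = f(1.000000, 0.400000) = -1.884000
  k2 = f(1.040000, 0.324640) = -1.907662
  w ← 0.400000 + 0.08·(-1.907662) = 0.247387
s=1.080000, w=0.247387:
  k1 = f(1.080000, 0.247387) = -1.932442
  k2 = f(1.120000, 0.170089) = -1.957247
  w ← 0.247387 + 0.08·(-1.957247) = 0.090807
w(1.16) ≈ 0.0908

0.0908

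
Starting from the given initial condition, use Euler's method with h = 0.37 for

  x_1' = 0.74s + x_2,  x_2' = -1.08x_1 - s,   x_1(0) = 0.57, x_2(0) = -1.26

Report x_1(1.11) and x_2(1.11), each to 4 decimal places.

Euler on (x_1,x_2): x_1_{n+1} = x_1_n + h·x_1', x_2_{n+1} = x_2_n + h·x_2'.
0.000000: (0.570000, -1.260000); f=(-1.260000, -0.615600) → (0.103800, -1.487772)
0.370000: (0.103800, -1.487772); f=(-1.213972, -0.482104) → (-0.345370, -1.666150)
0.740000: (-0.345370, -1.666150); f=(-1.118550, -0.367001) → (-0.759233, -1.801941)
(x_1(1.11), x_2(1.11)) ≈ (-0.7592, -1.8019)

-0.7592, -1.8019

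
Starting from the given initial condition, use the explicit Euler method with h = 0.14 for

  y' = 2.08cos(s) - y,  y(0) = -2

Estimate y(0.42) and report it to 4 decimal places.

Euler: y_{n+1} = y_n + h·f(s_n, y_n).
s=0.000000, y=-2.000000: f=4.080000 → y ← -2.000000 + 0.14·4.080000 = -1.428800
s=0.140000, y=-1.428800: f=3.488449 → y ← -1.428800 + 0.14·3.488449 = -0.940417
s=0.280000, y=-0.940417: f=2.939412 → y ← -0.940417 + 0.14·2.939412 = -0.528899
y(0.42) ≈ -0.5289

-0.5289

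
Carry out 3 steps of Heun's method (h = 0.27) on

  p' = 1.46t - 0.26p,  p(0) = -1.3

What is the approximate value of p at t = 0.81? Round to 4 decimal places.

Heun: k1 = f(t_n, p_n); k2 = f(t_n + h, p_n + h·k1); p_{n+1} = p_n + (h/2)·(k1 + k2).
t=0.000000, p=-1.300000:
  k1 = f(0.000000, -1.300000) = 0.338000
  k2 = f(0.270000, -1.208740) = 0.708472
  p ← -1.300000 + (0.27/2)·(0.338000 + 0.708472) = -1.158726
t=0.270000, p=-1.158726:
  k1 = f(0.270000, -1.158726) = 0.695469
  k2 = f(0.540000, -0.970950) = 1.040847
  p ← -1.158726 + (0.27/2)·(0.695469 + 1.040847) = -0.924324
t=0.540000, p=-0.924324:
  k1 = f(0.540000, -0.924324) = 1.028724
  k2 = f(0.810000, -0.646568) = 1.350708
  p ← -0.924324 + (0.27/2)·(1.028724 + 1.350708) = -0.603100
p(0.81) ≈ -0.6031

-0.6031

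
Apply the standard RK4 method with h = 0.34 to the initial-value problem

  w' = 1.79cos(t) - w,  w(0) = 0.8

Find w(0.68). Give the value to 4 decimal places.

RK4: k1 = f(t_n, w_n); k2 = f(t_n + h/2, w_n + (h/2)·k1); k3 = f(t_n + h/2, w_n + (h/2)·k2); k4 = f(t_n + h, w_n + h·k3); w_{n+1} = w_n + (h/6)·(k1 + 2k2 + 2k3 + k4).
t=0.000000, w=0.800000:
  k1 = f(0.000000, 0.800000) = 0.990000
  k2 = f(0.170000, 0.968300) = 0.795897
  k3 = f(0.170000, 0.935302) = 0.828894
  k4 = f(0.340000, 1.081824) = 0.605707
  w ← 0.800000 + (0.34/6)·(k1 + 2k2 + 2k3 + k4) = 1.074566
t=0.340000, w=1.074566:
  k1 = f(0.340000, 1.074566) = 0.612964
  k2 = f(0.510000, 1.178770) = 0.383442
  k3 = f(0.510000, 1.139752) = 0.422461
  k4 = f(0.680000, 1.218203) = 0.173652
  w ← 1.074566 + (0.34/6)·(k1 + 2k2 + 2k3 + k4) = 1.210477
w(0.68) ≈ 1.2105

1.2105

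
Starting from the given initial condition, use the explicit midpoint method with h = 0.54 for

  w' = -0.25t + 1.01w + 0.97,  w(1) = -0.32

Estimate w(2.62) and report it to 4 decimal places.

0.6518

Midpoint: k1 = f(t_n, w_n); k2 = f(t_n + h/2, w_n + (h/2)·k1); w_{n+1} = w_n + h·k2.
t=1.000000, w=-0.320000:
  k1 = f(1.000000, -0.320000) = 0.396800
  k2 = f(1.270000, -0.212864) = 0.437507
  w ← -0.320000 + 0.54·0.437507 = -0.083746
t=1.540000, w=-0.083746:
  k1 = f(1.540000, -0.083746) = 0.500417
  k2 = f(1.810000, 0.051366) = 0.569380
  w ← -0.083746 + 0.54·0.569380 = 0.223719
t=2.080000, w=0.223719:
  k1 = f(2.080000, 0.223719) = 0.675956
  k2 = f(2.350000, 0.406227) = 0.792790
  w ← 0.223719 + 0.54·0.792790 = 0.651826
w(2.62) ≈ 0.6518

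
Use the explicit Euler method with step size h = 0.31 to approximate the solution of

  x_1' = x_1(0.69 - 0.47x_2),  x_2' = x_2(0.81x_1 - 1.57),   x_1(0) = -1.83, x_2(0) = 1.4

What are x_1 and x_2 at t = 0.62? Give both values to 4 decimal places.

-2.2232, 0.0037

Euler on (x_1,x_2): x_1_{n+1} = x_1_n + h·x_1', x_2_{n+1} = x_2_n + h·x_2'.
0.000000: (-1.830000, 1.400000); f=(-0.058560, -4.273220) → (-1.848154, 0.075302)
0.310000: (-1.848154, 0.075302); f=(-1.209816, -0.230951) → (-2.223197, 0.003707)
(x_1(0.62), x_2(0.62)) ≈ (-2.2232, 0.0037)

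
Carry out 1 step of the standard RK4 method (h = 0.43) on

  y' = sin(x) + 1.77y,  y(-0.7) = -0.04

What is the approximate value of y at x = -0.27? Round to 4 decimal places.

RK4: k1 = f(x_n, y_n); k2 = f(x_n + h/2, y_n + (h/2)·k1); k3 = f(x_n + h/2, y_n + (h/2)·k2); k4 = f(x_n + h, y_n + h·k3); y_{n+1} = y_n + (h/6)·(k1 + 2k2 + 2k3 + k4).
x=-0.700000, y=-0.040000:
  k1 = f(-0.700000, -0.040000) = -0.715018
  k2 = f(-0.485000, -0.193729) = -0.809108
  k3 = f(-0.485000, -0.213958) = -0.844915
  k4 = f(-0.270000, -0.403313) = -0.980596
  y ← -0.040000 + (0.43/6)·(k1 + 2k2 + 2k3 + k4) = -0.398596
y(-0.27) ≈ -0.3986

-0.3986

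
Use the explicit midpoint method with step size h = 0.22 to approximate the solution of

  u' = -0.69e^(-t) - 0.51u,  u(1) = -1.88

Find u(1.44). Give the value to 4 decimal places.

Midpoint: k1 = f(t_n, u_n); k2 = f(t_n + h/2, u_n + (h/2)·k1); u_{n+1} = u_n + h·k2.
t=1.000000, u=-1.880000:
  k1 = f(1.000000, -1.880000) = 0.704963
  k2 = f(1.110000, -1.802454) = 0.691856
  u ← -1.880000 + 0.22·0.691856 = -1.727792
t=1.220000, u=-1.727792:
  k1 = f(1.220000, -1.727792) = 0.677465
  k2 = f(1.330000, -1.653271) = 0.660679
  u ← -1.727792 + 0.22·0.660679 = -1.582442
u(1.44) ≈ -1.5824

-1.5824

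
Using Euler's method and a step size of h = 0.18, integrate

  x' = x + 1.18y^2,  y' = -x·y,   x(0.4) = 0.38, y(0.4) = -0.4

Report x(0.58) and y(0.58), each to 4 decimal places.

0.4824, -0.3726

Euler on (x,y): x_{n+1} = x_n + h·x', y_{n+1} = y_n + h·y'.
0.400000: (0.380000, -0.400000); f=(0.568800, 0.152000) → (0.482384, -0.372640)
(x(0.58), y(0.58)) ≈ (0.4824, -0.3726)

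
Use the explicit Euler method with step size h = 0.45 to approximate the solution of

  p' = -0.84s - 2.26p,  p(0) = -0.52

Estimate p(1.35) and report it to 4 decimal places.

-0.3373

Euler: p_{n+1} = p_n + h·f(s_n, p_n).
s=0.000000, p=-0.520000: f=1.175200 → p ← -0.520000 + 0.45·1.175200 = 0.008840
s=0.450000, p=0.008840: f=-0.397978 → p ← 0.008840 + 0.45·(-0.397978) = -0.170250
s=0.900000, p=-0.170250: f=-0.371234 → p ← -0.170250 + 0.45·(-0.371234) = -0.337306
p(1.35) ≈ -0.3373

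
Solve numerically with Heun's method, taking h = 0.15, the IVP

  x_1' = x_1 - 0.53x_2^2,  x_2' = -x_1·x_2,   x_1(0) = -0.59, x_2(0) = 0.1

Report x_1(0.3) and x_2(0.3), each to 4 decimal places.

-0.7978, 0.1228

Heun on (x_1,x_2): k1 = f(t_n, state_n); k2 = f(t_n + h, state_n + h·k1); state_{n+1} = state_n + (h/2)·(k1 + k2).
0.000000: (-0.590000, 0.100000)
  k1 = (-0.595300, 0.059000)
  predictor → (-0.679295, 0.108850)
  k2 = (-0.685575, 0.073941)
  → (-0.686066, 0.109971)
0.150000: (-0.686066, 0.109971)
  k1 = (-0.692475, 0.075447)
  predictor → (-0.789937, 0.121288)
  k2 = (-0.797734, 0.095810)
  → (-0.797831, 0.122815)
(x_1(0.3), x_2(0.3)) ≈ (-0.7978, 0.1228)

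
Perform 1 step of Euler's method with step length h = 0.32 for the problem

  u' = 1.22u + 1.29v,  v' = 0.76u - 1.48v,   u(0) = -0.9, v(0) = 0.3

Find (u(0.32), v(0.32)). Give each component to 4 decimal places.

-1.1275, -0.0610

Euler on (u,v): u_{n+1} = u_n + h·u', v_{n+1} = v_n + h·v'.
0.000000: (-0.900000, 0.300000); f=(-0.711000, -1.128000) → (-1.127520, -0.060960)
(u(0.32), v(0.32)) ≈ (-1.1275, -0.0610)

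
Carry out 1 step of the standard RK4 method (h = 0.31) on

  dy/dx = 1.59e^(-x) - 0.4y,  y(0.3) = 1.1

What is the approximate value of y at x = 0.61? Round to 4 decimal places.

1.2661

RK4: k1 = f(x_n, y_n); k2 = f(x_n + h/2, y_n + (h/2)·k1); k3 = f(x_n + h/2, y_n + (h/2)·k2); k4 = f(x_n + h, y_n + h·k3); y_{n+1} = y_n + (h/6)·(k1 + 2k2 + 2k3 + k4).
x=0.300000, y=1.100000:
  k1 = f(0.300000, 1.100000) = 0.737901
  k2 = f(0.455000, 1.214375) = 0.523022
  k3 = f(0.455000, 1.181068) = 0.536345
  k4 = f(0.610000, 1.266267) = 0.357421
  y ← 1.100000 + (0.31/6)·(k1 + 2k2 + 2k3 + k4) = 1.266060
y(0.61) ≈ 1.2661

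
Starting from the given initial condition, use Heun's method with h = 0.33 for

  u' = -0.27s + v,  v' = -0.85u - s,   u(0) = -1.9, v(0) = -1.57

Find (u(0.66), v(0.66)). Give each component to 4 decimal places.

Heun on (u,v): k1 = f(s_n, state_n); k2 = f(s_n + h, state_n + h·k1); state_{n+1} = state_n + (h/2)·(k1 + k2).
0.000000: (-1.900000, -1.570000)
  k1 = (-1.570000, 1.615000)
  predictor → (-2.418100, -1.037050)
  k2 = (-1.126150, 1.725385)
  → (-2.344865, -1.018836)
0.330000: (-2.344865, -1.018836)
  k1 = (-1.107936, 1.663135)
  predictor → (-2.710484, -0.470002)
  k2 = (-0.648202, 1.643911)
  → (-2.634628, -0.473174)
(u(0.66), v(0.66)) ≈ (-2.6346, -0.4732)

-2.6346, -0.4732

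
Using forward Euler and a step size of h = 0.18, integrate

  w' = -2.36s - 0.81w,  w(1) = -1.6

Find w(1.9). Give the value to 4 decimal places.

Euler: w_{n+1} = w_n + h·f(s_n, w_n).
s=1.000000, w=-1.600000: f=-1.064000 → w ← -1.600000 + 0.18·(-1.064000) = -1.791520
s=1.180000, w=-1.791520: f=-1.333669 → w ← -1.791520 + 0.18·(-1.333669) = -2.031580
s=1.360000, w=-2.031580: f=-1.564020 → w ← -2.031580 + 0.18·(-1.564020) = -2.313104
s=1.540000, w=-2.313104: f=-1.760786 → w ← -2.313104 + 0.18·(-1.760786) = -2.630045
s=1.720000, w=-2.630045: f=-1.928863 → w ← -2.630045 + 0.18·(-1.928863) = -2.977241
w(1.9) ≈ -2.9772

-2.9772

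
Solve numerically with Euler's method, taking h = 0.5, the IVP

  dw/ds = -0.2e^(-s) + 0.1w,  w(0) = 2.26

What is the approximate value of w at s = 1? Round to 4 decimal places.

Euler: w_{n+1} = w_n + h·f(s_n, w_n).
s=0.000000, w=2.260000: f=0.026000 → w ← 2.260000 + 0.5·0.026000 = 2.273000
s=0.500000, w=2.273000: f=0.105994 → w ← 2.273000 + 0.5·0.105994 = 2.325997
w(1) ≈ 2.3260

2.3260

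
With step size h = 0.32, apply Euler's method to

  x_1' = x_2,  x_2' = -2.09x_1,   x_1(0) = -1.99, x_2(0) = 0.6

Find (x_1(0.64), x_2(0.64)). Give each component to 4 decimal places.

-1.1801, 3.1334

Euler on (x_1,x_2): x_1_{n+1} = x_1_n + h·x_1', x_2_{n+1} = x_2_n + h·x_2'.
0.000000: (-1.990000, 0.600000); f=(0.600000, 4.159100) → (-1.798000, 1.930912)
0.320000: (-1.798000, 1.930912); f=(1.930912, 3.757820) → (-1.180108, 3.133414)
(x_1(0.64), x_2(0.64)) ≈ (-1.1801, 3.1334)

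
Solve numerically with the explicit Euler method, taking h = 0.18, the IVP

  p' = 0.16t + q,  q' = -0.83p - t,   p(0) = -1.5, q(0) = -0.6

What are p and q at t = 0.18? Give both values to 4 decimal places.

Euler on (p,q): p_{n+1} = p_n + h·p', q_{n+1} = q_n + h·q'.
0.000000: (-1.500000, -0.600000); f=(-0.600000, 1.245000) → (-1.608000, -0.375900)
(p(0.18), q(0.18)) ≈ (-1.6080, -0.3759)

-1.6080, -0.3759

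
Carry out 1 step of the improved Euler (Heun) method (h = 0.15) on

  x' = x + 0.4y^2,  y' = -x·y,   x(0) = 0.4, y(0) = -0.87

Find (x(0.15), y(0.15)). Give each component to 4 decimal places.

Heun on (x,y): k1 = f(t_n, state_n); k2 = f(t_n + h, state_n + h·k1); state_{n+1} = state_n + (h/2)·(k1 + k2).
0.000000: (0.400000, -0.870000)
  k1 = (0.702760, 0.348000)
  predictor → (0.505414, -0.817800)
  k2 = (0.772933, 0.413328)
  → (0.510677, -0.812900)
(x(0.15), y(0.15)) ≈ (0.5107, -0.8129)

0.5107, -0.8129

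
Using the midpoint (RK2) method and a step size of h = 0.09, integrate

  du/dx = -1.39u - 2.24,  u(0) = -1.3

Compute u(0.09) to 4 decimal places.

-1.3365

Midpoint: k1 = f(x_n, u_n); k2 = f(x_n + h/2, u_n + (h/2)·k1); u_{n+1} = u_n + h·k2.
x=0.000000, u=-1.300000:
  k1 = f(0.000000, -1.300000) = -0.433000
  k2 = f(0.045000, -1.319485) = -0.405916
  u ← -1.300000 + 0.09·(-0.405916) = -1.336532
u(0.09) ≈ -1.3365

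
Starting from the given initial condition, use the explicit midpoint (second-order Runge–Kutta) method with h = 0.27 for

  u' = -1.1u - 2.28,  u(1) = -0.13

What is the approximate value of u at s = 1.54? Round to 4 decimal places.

-0.9884

Midpoint: k1 = f(s_n, u_n); k2 = f(s_n + h/2, u_n + (h/2)·k1); u_{n+1} = u_n + h·k2.
s=1.000000, u=-0.130000:
  k1 = f(1.000000, -0.130000) = -2.137000
  k2 = f(1.135000, -0.418495) = -1.819655
  u ← -0.130000 + 0.27·(-1.819655) = -0.621307
s=1.270000, u=-0.621307:
  k1 = f(1.270000, -0.621307) = -1.596562
  k2 = f(1.405000, -0.836843) = -1.359473
  u ← -0.621307 + 0.27·(-1.359473) = -0.988365
u(1.54) ≈ -0.9884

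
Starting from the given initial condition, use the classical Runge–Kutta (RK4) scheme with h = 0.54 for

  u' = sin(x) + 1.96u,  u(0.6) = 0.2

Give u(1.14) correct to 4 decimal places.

1.2629

RK4: k1 = f(x_n, u_n); k2 = f(x_n + h/2, u_n + (h/2)·k1); k3 = f(x_n + h/2, u_n + (h/2)·k2); k4 = f(x_n + h, u_n + h·k3); u_{n+1} = u_n + (h/6)·(k1 + 2k2 + 2k3 + k4).
x=0.600000, u=0.200000:
  k1 = f(0.600000, 0.200000) = 0.956642
  k2 = f(0.870000, 0.458293) = 1.662584
  k3 = f(0.870000, 0.648898) = 2.036168
  k4 = f(1.140000, 1.299531) = 3.455714
  u ← 0.200000 + (0.54/6)·(k1 + 2k2 + 2k3 + k4) = 1.262888
u(1.14) ≈ 1.2629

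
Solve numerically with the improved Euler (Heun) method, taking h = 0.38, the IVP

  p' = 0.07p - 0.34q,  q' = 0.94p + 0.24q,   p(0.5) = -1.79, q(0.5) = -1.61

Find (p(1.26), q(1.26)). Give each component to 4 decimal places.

Heun on (p,q): k1 = f(s_n, state_n); k2 = f(s_n + h, state_n + h·k1); state_{n+1} = state_n + (h/2)·(k1 + k2).
0.500000: (-1.790000, -1.610000)
  k1 = (0.422100, -2.069000)
  predictor → (-1.629602, -2.396220)
  k2 = (0.700643, -2.106919)
  → (-1.576679, -2.403425)
0.880000: (-1.576679, -2.403425)
  k1 = (0.706797, -2.058900)
  predictor → (-1.308096, -3.185807)
  k2 = (0.991608, -1.994204)
  → (-1.253982, -3.173514)
(p(1.26), q(1.26)) ≈ (-1.2540, -3.1735)

-1.2540, -3.1735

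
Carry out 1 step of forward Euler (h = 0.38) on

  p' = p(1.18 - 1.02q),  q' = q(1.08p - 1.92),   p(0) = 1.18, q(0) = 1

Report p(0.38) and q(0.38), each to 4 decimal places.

Euler on (p,q): p_{n+1} = p_n + h·p', q_{n+1} = q_n + h·q'.
0.000000: (1.180000, 1.000000); f=(0.188800, -0.645600) → (1.251744, 0.754672)
(p(0.38), q(0.38)) ≈ (1.2517, 0.7547)

1.2517, 0.7547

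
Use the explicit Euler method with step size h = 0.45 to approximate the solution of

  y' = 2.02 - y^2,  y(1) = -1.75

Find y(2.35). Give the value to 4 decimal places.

Euler: y_{n+1} = y_n + h·f(x_n, y_n).
x=1.000000, y=-1.750000: f=-1.042500 → y ← -1.750000 + 0.45·(-1.042500) = -2.219125
x=1.450000, y=-2.219125: f=-2.904516 → y ← -2.219125 + 0.45·(-2.904516) = -3.526157
x=1.900000, y=-3.526157: f=-10.413784 → y ← -3.526157 + 0.45·(-10.413784) = -8.212360
y(2.35) ≈ -8.2124

-8.2124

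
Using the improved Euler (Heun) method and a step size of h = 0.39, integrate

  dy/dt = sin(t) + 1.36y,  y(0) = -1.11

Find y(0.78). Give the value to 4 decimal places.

-2.7251

Heun: k1 = f(t_n, y_n); k2 = f(t_n + h, y_n + h·k1); y_{n+1} = y_n + (h/2)·(k1 + k2).
t=0.000000, y=-1.110000:
  k1 = f(0.000000, -1.110000) = -1.509600
  k2 = f(0.390000, -1.698744) = -1.930103
  y ← -1.110000 + (0.39/2)·(-1.509600 + (-1.930103)) = -1.780742
t=0.390000, y=-1.780742:
  k1 = f(0.390000, -1.780742) = -2.041621
  k2 = f(0.780000, -2.576974) = -2.801406
  y ← -1.780742 + (0.39/2)·(-2.041621 + (-2.801406)) = -2.725132
y(0.78) ≈ -2.7251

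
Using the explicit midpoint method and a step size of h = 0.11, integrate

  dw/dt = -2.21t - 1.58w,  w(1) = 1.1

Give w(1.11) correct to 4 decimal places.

0.6901

Midpoint: k1 = f(t_n, w_n); k2 = f(t_n + h/2, w_n + (h/2)·k1); w_{n+1} = w_n + h·k2.
t=1.000000, w=1.100000:
  k1 = f(1.000000, 1.100000) = -3.948000
  k2 = f(1.055000, 0.882860) = -3.726469
  w ← 1.100000 + 0.11·(-3.726469) = 0.690088
w(1.11) ≈ 0.6901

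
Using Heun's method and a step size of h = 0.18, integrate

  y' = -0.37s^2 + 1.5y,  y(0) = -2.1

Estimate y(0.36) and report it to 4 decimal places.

-3.5914

Heun: k1 = f(s_n, y_n); k2 = f(s_n + h, y_n + h·k1); y_{n+1} = y_n + (h/2)·(k1 + k2).
s=0.000000, y=-2.100000:
  k1 = f(0.000000, -2.100000) = -3.150000
  k2 = f(0.180000, -2.667000) = -4.012488
  y ← -2.100000 + (0.18/2)·(-3.150000 + (-4.012488)) = -2.744624
s=0.180000, y=-2.744624:
  k1 = f(0.180000, -2.744624) = -4.128924
  k2 = f(0.360000, -3.487830) = -5.279697
  y ← -2.744624 + (0.18/2)·(-4.128924 + (-5.279697)) = -3.591400
y(0.36) ≈ -3.5914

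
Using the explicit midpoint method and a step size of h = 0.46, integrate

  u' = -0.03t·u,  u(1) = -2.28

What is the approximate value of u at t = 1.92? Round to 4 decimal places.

-2.1898

Midpoint: k1 = f(t_n, u_n); k2 = f(t_n + h/2, u_n + (h/2)·k1); u_{n+1} = u_n + h·k2.
t=1.000000, u=-2.280000:
  k1 = f(1.000000, -2.280000) = 0.068400
  k2 = f(1.230000, -2.264268) = 0.083551
  u ← -2.280000 + 0.46·0.083551 = -2.241566
t=1.460000, u=-2.241566:
  k1 = f(1.460000, -2.241566) = 0.098181
  k2 = f(1.690000, -2.218985) = 0.112503
  u ← -2.241566 + 0.46·0.112503 = -2.189815
u(1.92) ≈ -2.1898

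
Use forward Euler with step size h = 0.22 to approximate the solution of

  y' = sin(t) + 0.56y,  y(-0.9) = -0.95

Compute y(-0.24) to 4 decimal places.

Euler: y_{n+1} = y_n + h·f(t_n, y_n).
t=-0.900000, y=-0.950000: f=-1.315327 → y ← -0.950000 + 0.22·(-1.315327) = -1.239372
t=-0.680000, y=-1.239372: f=-1.322841 → y ← -1.239372 + 0.22·(-1.322841) = -1.530397
t=-0.460000, y=-1.530397: f=-1.300970 → y ← -1.530397 + 0.22·(-1.300970) = -1.816611
y(-0.24) ≈ -1.8166

-1.8166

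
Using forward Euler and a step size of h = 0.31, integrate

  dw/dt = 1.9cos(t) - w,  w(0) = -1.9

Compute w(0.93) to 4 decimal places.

0.5227

Euler: w_{n+1} = w_n + h·f(t_n, w_n).
t=0.000000, w=-1.900000: f=3.800000 → w ← -1.900000 + 0.31·3.800000 = -0.722000
t=0.310000, w=-0.722000: f=2.531434 → w ← -0.722000 + 0.31·2.531434 = 0.062744
t=0.620000, w=0.062744: f=1.483625 → w ← 0.062744 + 0.31·1.483625 = 0.522668
w(0.93) ≈ 0.5227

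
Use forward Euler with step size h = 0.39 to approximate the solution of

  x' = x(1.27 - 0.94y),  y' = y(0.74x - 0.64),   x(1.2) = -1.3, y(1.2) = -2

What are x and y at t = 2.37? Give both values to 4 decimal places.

-7.5484, -0.0469

Euler on (x,y): x_{n+1} = x_n + h·x', y_{n+1} = y_n + h·y'.
1.200000: (-1.300000, -2.000000); f=(-4.095000, 3.204000) → (-2.897050, -0.750440)
1.590000: (-2.897050, -0.750440); f=(-5.722872, 2.089088) → (-5.128970, 0.064304)
1.980000: (-5.128970, 0.064304); f=(-6.203767, -0.285217) → (-7.548439, -0.046931)
(x(2.37), y(2.37)) ≈ (-7.5484, -0.0469)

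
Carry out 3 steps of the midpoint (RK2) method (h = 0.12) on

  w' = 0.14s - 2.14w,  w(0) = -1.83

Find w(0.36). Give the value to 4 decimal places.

Midpoint: k1 = f(s_n, w_n); k2 = f(s_n + h/2, w_n + (h/2)·k1); w_{n+1} = w_n + h·k2.
s=0.000000, w=-1.830000:
  k1 = f(0.000000, -1.830000) = 3.916200
  k2 = f(0.060000, -1.595028) = 3.421760
  w ← -1.830000 + 0.12·3.421760 = -1.419389
s=0.120000, w=-1.419389:
  k1 = f(0.120000, -1.419389) = 3.054292
  k2 = f(0.180000, -1.236131) = 2.670521
  w ← -1.419389 + 0.12·2.670521 = -1.098926
s=0.240000, w=-1.098926:
  k1 = f(0.240000, -1.098926) = 2.385302
  k2 = f(0.300000, -0.955808) = 2.087429
  w ← -1.098926 + 0.12·2.087429 = -0.848435
w(0.36) ≈ -0.8484

-0.8484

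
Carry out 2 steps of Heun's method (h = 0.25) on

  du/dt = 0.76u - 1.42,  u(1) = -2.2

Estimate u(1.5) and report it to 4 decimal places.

-4.0690

Heun: k1 = f(t_n, u_n); k2 = f(t_n + h, u_n + h·k1); u_{n+1} = u_n + (h/2)·(k1 + k2).
t=1.000000, u=-2.200000:
  k1 = f(1.000000, -2.200000) = -3.092000
  k2 = f(1.250000, -2.973000) = -3.679480
  u ← -2.200000 + (0.25/2)·(-3.092000 + (-3.679480)) = -3.046435
t=1.250000, u=-3.046435:
  k1 = f(1.250000, -3.046435) = -3.735291
  k2 = f(1.500000, -3.980258) = -4.444996
  u ← -3.046435 + (0.25/2)·(-3.735291 + (-4.444996)) = -4.068971
u(1.5) ≈ -4.0690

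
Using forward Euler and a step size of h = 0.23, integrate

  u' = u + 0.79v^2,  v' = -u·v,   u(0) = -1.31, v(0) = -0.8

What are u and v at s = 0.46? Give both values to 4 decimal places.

-1.6419, -1.3990

Euler on (u,v): u_{n+1} = u_n + h·u', v_{n+1} = v_n + h·v'.
0.000000: (-1.310000, -0.800000); f=(-0.804400, -1.048000) → (-1.495012, -1.041040)
0.230000: (-1.495012, -1.041040); f=(-0.638838, -1.556367) → (-1.641945, -1.399004)
(u(0.46), v(0.46)) ≈ (-1.6419, -1.3990)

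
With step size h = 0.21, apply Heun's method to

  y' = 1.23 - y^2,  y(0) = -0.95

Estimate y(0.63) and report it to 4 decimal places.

Heun: k1 = f(x_n, y_n); k2 = f(x_n + h, y_n + h·k1); y_{n+1} = y_n + (h/2)·(k1 + k2).
x=0.000000, y=-0.950000:
  k1 = f(0.000000, -0.950000) = 0.327500
  k2 = f(0.210000, -0.881225) = 0.453442
  y ← -0.950000 + (0.21/2)·(0.327500 + 0.453442) = -0.868001
x=0.210000, y=-0.868001:
  k1 = f(0.210000, -0.868001) = 0.476574
  k2 = f(0.420000, -0.767920) = 0.640298
  y ← -0.868001 + (0.21/2)·(0.476574 + 0.640298) = -0.750729
x=0.420000, y=-0.750729:
  k1 = f(0.420000, -0.750729) = 0.666405
  k2 = f(0.630000, -0.610784) = 0.856943
  y ← -0.750729 + (0.21/2)·(0.666405 + 0.856943) = -0.590778
y(0.63) ≈ -0.5908

-0.5908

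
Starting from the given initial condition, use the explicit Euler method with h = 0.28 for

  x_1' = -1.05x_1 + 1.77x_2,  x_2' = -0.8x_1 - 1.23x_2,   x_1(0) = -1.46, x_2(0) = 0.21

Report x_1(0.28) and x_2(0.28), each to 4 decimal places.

-0.9267, 0.4647

Euler on (x_1,x_2): x_1_{n+1} = x_1_n + h·x_1', x_2_{n+1} = x_2_n + h·x_2'.
0.000000: (-1.460000, 0.210000); f=(1.904700, 0.909700) → (-0.926684, 0.464716)
(x_1(0.28), x_2(0.28)) ≈ (-0.9267, 0.4647)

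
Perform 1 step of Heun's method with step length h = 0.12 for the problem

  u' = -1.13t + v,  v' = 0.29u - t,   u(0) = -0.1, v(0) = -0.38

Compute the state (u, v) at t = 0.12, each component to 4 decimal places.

-0.1539, -0.3915

Heun on (u,v): k1 = f(t_n, state_n); k2 = f(t_n + h, state_n + h·k1); state_{n+1} = state_n + (h/2)·(k1 + k2).
0.000000: (-0.100000, -0.380000)
  k1 = (-0.380000, -0.029000)
  predictor → (-0.145600, -0.383480)
  k2 = (-0.519080, -0.162224)
  → (-0.153945, -0.391473)
(u(0.12), v(0.12)) ≈ (-0.1539, -0.3915)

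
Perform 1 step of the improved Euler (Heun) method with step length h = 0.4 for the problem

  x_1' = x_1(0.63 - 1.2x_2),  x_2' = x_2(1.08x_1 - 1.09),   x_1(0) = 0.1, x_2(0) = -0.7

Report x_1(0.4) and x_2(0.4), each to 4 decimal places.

Heun on (x_1,x_2): k1 = f(t_n, state_n); k2 = f(t_n + h, state_n + h·k1); state_{n+1} = state_n + (h/2)·(k1 + k2).
0.000000: (0.100000, -0.700000)
  k1 = (0.147000, 0.687400)
  predictor → (0.158800, -0.425040)
  k2 = (0.181040, 0.390398)
  → (0.165608, -0.484440)
(x_1(0.4), x_2(0.4)) ≈ (0.1656, -0.4844)

0.1656, -0.4844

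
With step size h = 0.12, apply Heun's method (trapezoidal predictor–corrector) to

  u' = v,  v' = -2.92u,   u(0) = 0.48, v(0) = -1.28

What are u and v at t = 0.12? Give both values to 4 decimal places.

0.3163, -1.4213

Heun on (u,v): k1 = f(t_n, state_n); k2 = f(t_n + h, state_n + h·k1); state_{n+1} = state_n + (h/2)·(k1 + k2).
0.000000: (0.480000, -1.280000)
  k1 = (-1.280000, -1.401600)
  predictor → (0.326400, -1.448192)
  k2 = (-1.448192, -0.953088)
  → (0.316308, -1.421281)
(u(0.12), v(0.12)) ≈ (0.3163, -1.4213)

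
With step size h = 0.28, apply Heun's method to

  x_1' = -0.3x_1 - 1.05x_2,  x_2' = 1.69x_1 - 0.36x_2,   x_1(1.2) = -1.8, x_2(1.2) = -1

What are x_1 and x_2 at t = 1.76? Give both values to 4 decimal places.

Heun on (x_1,x_2): k1 = f(t_n, state_n); k2 = f(t_n + h, state_n + h·k1); state_{n+1} = state_n + (h/2)·(k1 + k2).
1.200000: (-1.800000, -1.000000)
  k1 = (1.590000, -2.682000)
  predictor → (-1.354800, -1.750960)
  k2 = (2.244948, -1.659266)
  → (-1.263107, -1.607777)
1.480000: (-1.263107, -1.607777)
  k1 = (2.067098, -1.555851)
  predictor → (-0.684320, -2.043416)
  k2 = (2.350882, -0.420871)
  → (-0.644590, -1.884518)
(x_1(1.76), x_2(1.76)) ≈ (-0.6446, -1.8845)

-0.6446, -1.8845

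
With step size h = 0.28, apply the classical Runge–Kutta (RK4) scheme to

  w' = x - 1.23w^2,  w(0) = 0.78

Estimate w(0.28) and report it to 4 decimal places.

RK4: k1 = f(x_n, w_n); k2 = f(x_n + h/2, w_n + (h/2)·k1); k3 = f(x_n + h/2, w_n + (h/2)·k2); k4 = f(x_n + h, w_n + h·k3); w_{n+1} = w_n + (h/6)·(k1 + 2k2 + 2k3 + k4).
x=0.000000, w=0.780000:
  k1 = f(0.000000, 0.780000) = -0.748332
  k2 = f(0.140000, 0.675234) = -0.420807
  k3 = f(0.140000, 0.721087) = -0.499559
  k4 = f(0.280000, 0.640124) = -0.224002
  w ← 0.780000 + (0.28/6)·(k1 + 2k2 + 2k3 + k4) = 0.648724
w(0.28) ≈ 0.6487

0.6487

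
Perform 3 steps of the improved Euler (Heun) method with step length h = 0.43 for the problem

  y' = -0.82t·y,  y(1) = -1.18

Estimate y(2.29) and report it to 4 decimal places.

Heun: k1 = f(t_n, y_n); k2 = f(t_n + h, y_n + h·k1); y_{n+1} = y_n + (h/2)·(k1 + k2).
t=1.000000, y=-1.180000:
  k1 = f(1.000000, -1.180000) = 0.967600
  k2 = f(1.430000, -0.763932) = 0.895787
  y ← -1.180000 + (0.43/2)·(0.967600 + 0.895787) = -0.779372
t=1.430000, y=-0.779372:
  k1 = f(1.430000, -0.779372) = 0.913891
  k2 = f(1.860000, -0.386399) = 0.589335
  y ← -0.779372 + (0.43/2)·(0.913891 + 0.589335) = -0.456178
t=1.860000, y=-0.456178:
  k1 = f(1.860000, -0.456178) = 0.695763
  k2 = f(2.290000, -0.157000) = 0.294815
  y ← -0.456178 + (0.43/2)·(0.695763 + 0.294815) = -0.243204
y(2.29) ≈ -0.2432

-0.2432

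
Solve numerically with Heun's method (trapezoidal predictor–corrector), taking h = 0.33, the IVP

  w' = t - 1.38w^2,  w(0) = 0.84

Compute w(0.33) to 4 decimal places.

0.6725

Heun: k1 = f(t_n, w_n); k2 = f(t_n + h, w_n + h·k1); w_{n+1} = w_n + (h/2)·(k1 + k2).
t=0.000000, w=0.840000:
  k1 = f(0.000000, 0.840000) = -0.973728
  k2 = f(0.330000, 0.518670) = -0.041245
  w ← 0.840000 + (0.33/2)·(-0.973728 + (-0.041245)) = 0.672529
w(0.33) ≈ 0.6725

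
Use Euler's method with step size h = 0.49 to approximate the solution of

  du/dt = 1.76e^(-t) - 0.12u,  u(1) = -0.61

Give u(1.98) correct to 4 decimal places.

Euler: u_{n+1} = u_n + h·f(t_n, u_n).
t=1.000000, u=-0.610000: f=0.720668 → u ← -0.610000 + 0.49·0.720668 = -0.256873
t=1.490000, u=-0.256873: f=0.427481 → u ← -0.256873 + 0.49·0.427481 = -0.047407
u(1.98) ≈ -0.0474

-0.0474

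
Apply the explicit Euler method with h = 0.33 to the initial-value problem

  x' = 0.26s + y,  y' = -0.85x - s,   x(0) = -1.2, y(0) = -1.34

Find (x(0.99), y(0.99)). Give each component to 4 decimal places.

Euler on (x,y): x_{n+1} = x_n + h·x', y_{n+1} = y_n + h·y'.
0.000000: (-1.200000, -1.340000); f=(-1.340000, 1.020000) → (-1.642200, -1.003400)
0.330000: (-1.642200, -1.003400); f=(-0.917600, 1.065870) → (-1.945008, -0.651663)
0.660000: (-1.945008, -0.651663); f=(-0.480063, 0.993257) → (-2.103429, -0.323888)
(x(0.99), y(0.99)) ≈ (-2.1034, -0.3239)

-2.1034, -0.3239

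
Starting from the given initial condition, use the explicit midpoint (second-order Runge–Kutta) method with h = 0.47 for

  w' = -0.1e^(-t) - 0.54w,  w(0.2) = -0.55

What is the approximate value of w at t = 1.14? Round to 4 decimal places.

Midpoint: k1 = f(t_n, w_n); k2 = f(t_n + h/2, w_n + (h/2)·k1); w_{n+1} = w_n + h·k2.
t=0.200000, w=-0.550000:
  k1 = f(0.200000, -0.550000) = 0.215127
  k2 = f(0.435000, -0.499445) = 0.204974
  w ← -0.550000 + 0.47·0.204974 = -0.453662
t=0.670000, w=-0.453662:
  k1 = f(0.670000, -0.453662) = 0.193807
  k2 = f(0.905000, -0.408118) = 0.179929
  w ← -0.453662 + 0.47·0.179929 = -0.369095
w(1.14) ≈ -0.3691

-0.3691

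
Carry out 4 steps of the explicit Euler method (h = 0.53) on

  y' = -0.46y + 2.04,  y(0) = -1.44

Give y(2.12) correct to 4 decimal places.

2.5137

Euler: y_{n+1} = y_n + h·f(t_n, y_n).
t=0.000000, y=-1.440000: f=2.702400 → y ← -1.440000 + 0.53·2.702400 = -0.007728
t=0.530000, y=-0.007728: f=2.043555 → y ← -0.007728 + 0.53·2.043555 = 1.075356
t=1.060000, y=1.075356: f=1.545336 → y ← 1.075356 + 0.53·1.545336 = 1.894384
t=1.590000, y=1.894384: f=1.168583 → y ← 1.894384 + 0.53·1.168583 = 2.513733
y(2.12) ≈ 2.5137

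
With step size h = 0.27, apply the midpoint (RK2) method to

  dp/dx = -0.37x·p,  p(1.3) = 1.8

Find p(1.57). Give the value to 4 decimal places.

1.5587

Midpoint: k1 = f(x_n, p_n); k2 = f(x_n + h/2, p_n + (h/2)·k1); p_{n+1} = p_n + h·k2.
x=1.300000, p=1.800000:
  k1 = f(1.300000, 1.800000) = -0.865800
  k2 = f(1.435000, 1.683117) = -0.893651
  p ← 1.800000 + 0.27·(-0.893651) = 1.558714
p(1.57) ≈ 1.5587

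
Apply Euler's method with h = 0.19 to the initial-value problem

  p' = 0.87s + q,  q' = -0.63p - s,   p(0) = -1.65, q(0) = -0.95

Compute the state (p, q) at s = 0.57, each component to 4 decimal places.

-1.9875, -0.4092

Euler on (p,q): p_{n+1} = p_n + h·p', q_{n+1} = q_n + h·q'.
0.000000: (-1.650000, -0.950000); f=(-0.950000, 1.039500) → (-1.830500, -0.752495)
0.190000: (-1.830500, -0.752495); f=(-0.587195, 0.963215) → (-1.942067, -0.569484)
0.380000: (-1.942067, -0.569484); f=(-0.238884, 0.843502) → (-1.987455, -0.409219)
(p(0.57), q(0.57)) ≈ (-1.9875, -0.4092)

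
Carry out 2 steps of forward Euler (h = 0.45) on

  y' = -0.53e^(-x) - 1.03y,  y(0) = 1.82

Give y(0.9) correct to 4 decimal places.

Euler: y_{n+1} = y_n + h·f(x_n, y_n).
x=0.000000, y=1.820000: f=-2.404600 → y ← 1.820000 + 0.45·(-2.404600) = 0.737930
x=0.450000, y=0.737930: f=-1.098011 → y ← 0.737930 + 0.45·(-1.098011) = 0.243825
y(0.9) ≈ 0.2438

0.2438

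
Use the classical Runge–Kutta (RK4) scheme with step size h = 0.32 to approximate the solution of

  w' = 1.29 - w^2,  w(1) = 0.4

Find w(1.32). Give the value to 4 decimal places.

0.7085

RK4: k1 = f(x_n, w_n); k2 = f(x_n + h/2, w_n + (h/2)·k1); k3 = f(x_n + h/2, w_n + (h/2)·k2); k4 = f(x_n + h, w_n + h·k3); w_{n+1} = w_n + (h/6)·(k1 + 2k2 + 2k3 + k4).
x=1.000000, w=0.400000:
  k1 = f(1.000000, 0.400000) = 1.130000
  k2 = f(1.160000, 0.580800) = 0.952671
  k3 = f(1.160000, 0.552427) = 0.984824
  k4 = f(1.320000, 0.715144) = 0.778570
  w ← 0.400000 + (0.32/6)·(k1 + 2k2 + 2k3 + k4) = 0.708457
w(1.32) ≈ 0.7085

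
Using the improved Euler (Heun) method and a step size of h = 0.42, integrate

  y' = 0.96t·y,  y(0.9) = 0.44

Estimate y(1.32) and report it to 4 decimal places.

Heun: k1 = f(t_n, y_n); k2 = f(t_n + h, y_n + h·k1); y_{n+1} = y_n + (h/2)·(k1 + k2).
t=0.900000, y=0.440000:
  k1 = f(0.900000, 0.440000) = 0.380160
  k2 = f(1.320000, 0.599667) = 0.759898
  y ← 0.440000 + (0.42/2)·(0.380160 + 0.759898) = 0.679412
y(1.32) ≈ 0.6794

0.6794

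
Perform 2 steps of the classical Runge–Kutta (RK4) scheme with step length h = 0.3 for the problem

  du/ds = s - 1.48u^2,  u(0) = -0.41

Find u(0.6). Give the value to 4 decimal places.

-0.3979

RK4: k1 = f(s_n, u_n); k2 = f(s_n + h/2, u_n + (h/2)·k1); k3 = f(s_n + h/2, u_n + (h/2)·k2); k4 = f(s_n + h, u_n + h·k3); u_{n+1} = u_n + (h/6)·(k1 + 2k2 + 2k3 + k4).
s=0.000000, u=-0.410000:
  k1 = f(0.000000, -0.410000) = -0.248788
  k2 = f(0.150000, -0.447318) = -0.146138
  k3 = f(0.150000, -0.431921) = -0.126102
  k4 = f(0.300000, -0.447831) = 0.003183
  u ← -0.410000 + (0.3/6)·(k1 + 2k2 + 2k3 + k4) = -0.449504
s=0.300000, u=-0.449504:
  k1 = f(0.300000, -0.449504) = 0.000960
  k2 = f(0.450000, -0.449360) = 0.151151
  k3 = f(0.450000, -0.426832) = 0.180366
  k4 = f(0.600000, -0.395395) = 0.368621
  u ← -0.449504 + (0.3/6)·(k1 + 2k2 + 2k3 + k4) = -0.397874
u(0.6) ≈ -0.3979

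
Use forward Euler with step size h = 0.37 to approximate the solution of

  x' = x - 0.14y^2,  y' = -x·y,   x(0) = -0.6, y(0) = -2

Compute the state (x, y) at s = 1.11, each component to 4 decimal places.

-2.9455, -5.5216

Euler on (x,y): x_{n+1} = x_n + h·x', y_{n+1} = y_n + h·y'.
0.000000: (-0.600000, -2.000000); f=(-1.160000, -1.200000) → (-1.029200, -2.444000)
0.370000: (-1.029200, -2.444000); f=(-1.865439, -2.515365) → (-1.719412, -3.374685)
0.740000: (-1.719412, -3.374685); f=(-3.313802, -5.802475) → (-2.945519, -5.521601)
(x(1.11), y(1.11)) ≈ (-2.9455, -5.5216)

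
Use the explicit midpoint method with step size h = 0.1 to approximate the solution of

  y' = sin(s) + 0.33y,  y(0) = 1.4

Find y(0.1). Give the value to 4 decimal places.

Midpoint: k1 = f(s_n, y_n); k2 = f(s_n + h/2, y_n + (h/2)·k1); y_{n+1} = y_n + h·k2.
s=0.000000, y=1.400000:
  k1 = f(0.000000, 1.400000) = 0.462000
  k2 = f(0.050000, 1.423100) = 0.519602
  y ← 1.400000 + 0.1·0.519602 = 1.451960
y(0.1) ≈ 1.4520

1.4520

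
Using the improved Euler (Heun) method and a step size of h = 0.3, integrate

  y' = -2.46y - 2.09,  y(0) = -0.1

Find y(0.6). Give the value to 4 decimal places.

-0.6356

Heun: k1 = f(x_n, y_n); k2 = f(x_n + h, y_n + h·k1); y_{n+1} = y_n + (h/2)·(k1 + k2).
x=0.000000, y=-0.100000:
  k1 = f(0.000000, -0.100000) = -1.844000
  k2 = f(0.300000, -0.653200) = -0.483128
  y ← -0.100000 + (0.3/2)·(-1.844000 + (-0.483128)) = -0.449069
x=0.300000, y=-0.449069:
  k1 = f(0.300000, -0.449069) = -0.985290
  k2 = f(0.600000, -0.744656) = -0.258146
  y ← -0.449069 + (0.3/2)·(-0.985290 + (-0.258146)) = -0.635585
y(0.6) ≈ -0.6356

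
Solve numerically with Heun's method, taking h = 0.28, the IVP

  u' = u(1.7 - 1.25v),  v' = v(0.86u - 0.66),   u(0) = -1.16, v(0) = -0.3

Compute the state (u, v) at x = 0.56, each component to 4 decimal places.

-3.2796, -0.0924

Heun on (u,v): k1 = f(x_n, state_n); k2 = f(x_n + h, state_n + h·k1); state_{n+1} = state_n + (h/2)·(k1 + k2).
0.000000: (-1.160000, -0.300000)
  k1 = (-2.407000, 0.497280)
  predictor → (-1.833960, -0.160762)
  k2 = (-3.486270, 0.359657)
  → (-1.985058, -0.180029)
0.280000: (-1.985058, -0.180029)
  k1 = (-3.821308, 0.426155)
  predictor → (-3.055024, -0.060705)
  k2 = (-5.425361, 0.199558)
  → (-3.279591, -0.092429)
(u(0.56), v(0.56)) ≈ (-3.2796, -0.0924)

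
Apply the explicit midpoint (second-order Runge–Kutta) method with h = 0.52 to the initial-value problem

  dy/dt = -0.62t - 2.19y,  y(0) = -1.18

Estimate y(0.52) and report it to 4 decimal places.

-0.6852

Midpoint: k1 = f(t_n, y_n); k2 = f(t_n + h/2, y_n + (h/2)·k1); y_{n+1} = y_n + h·k2.
t=0.000000, y=-1.180000:
  k1 = f(0.000000, -1.180000) = 2.584200
  k2 = f(0.260000, -0.508108) = 0.951557
  y ← -1.180000 + 0.52·0.951557 = -0.685191
y(0.52) ≈ -0.6852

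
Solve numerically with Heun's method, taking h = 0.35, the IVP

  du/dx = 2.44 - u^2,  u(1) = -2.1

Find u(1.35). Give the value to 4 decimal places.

Heun: k1 = f(x_n, u_n); k2 = f(x_n + h, u_n + h·k1); u_{n+1} = u_n + (h/2)·(k1 + k2).
x=1.000000, u=-2.100000:
  k1 = f(1.000000, -2.100000) = -1.970000
  k2 = f(1.350000, -2.789500) = -5.341310
  u ← -2.100000 + (0.35/2)·(-1.970000 + (-5.341310)) = -3.379479
u(1.35) ≈ -3.3795

-3.3795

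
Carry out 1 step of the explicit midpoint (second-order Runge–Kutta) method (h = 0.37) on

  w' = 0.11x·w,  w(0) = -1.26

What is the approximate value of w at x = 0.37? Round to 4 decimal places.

-1.2695

Midpoint: k1 = f(x_n, w_n); k2 = f(x_n + h/2, w_n + (h/2)·k1); w_{n+1} = w_n + h·k2.
x=0.000000, w=-1.260000:
  k1 = f(0.000000, -1.260000) = 0.000000
  k2 = f(0.185000, -1.260000) = -0.025641
  w ← -1.260000 + 0.37·(-0.025641) = -1.269487
w(0.37) ≈ -1.2695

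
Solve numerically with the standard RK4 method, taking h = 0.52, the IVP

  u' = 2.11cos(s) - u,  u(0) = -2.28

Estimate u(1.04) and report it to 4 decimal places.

RK4: k1 = f(s_n, u_n); k2 = f(s_n + h/2, u_n + (h/2)·k1); k3 = f(s_n + h/2, u_n + (h/2)·k2); k4 = f(s_n + h, u_n + h·k3); u_{n+1} = u_n + (h/6)·(k1 + 2k2 + 2k3 + k4).
s=0.000000, u=-2.280000:
  k1 = f(0.000000, -2.280000) = 4.390000
  k2 = f(0.260000, -1.138600) = 3.177683
  k3 = f(0.260000, -1.453802) = 3.492885
  k4 = f(0.520000, -0.463700) = 2.294798
  u ← -2.280000 + (0.52/6)·(k1 + 2k2 + 2k3 + k4) = -0.544419
s=0.520000, u=-0.544419:
  k1 = f(0.520000, -0.544419) = 2.375517
  k2 = f(0.780000, 0.073216) = 1.426812
  k3 = f(0.780000, -0.173448) = 1.673475
  k4 = f(1.040000, 0.325788) = 0.742337
  u ← -0.544419 + (0.52/6)·(k1 + 2k2 + 2k3 + k4) = 0.263178
u(1.04) ≈ 0.2632

0.2632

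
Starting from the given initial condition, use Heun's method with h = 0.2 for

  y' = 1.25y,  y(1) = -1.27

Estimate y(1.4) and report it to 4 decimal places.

Heun: k1 = f(x_n, y_n); k2 = f(x_n + h, y_n + h·k1); y_{n+1} = y_n + (h/2)·(k1 + k2).
x=1.000000, y=-1.270000:
  k1 = f(1.000000, -1.270000) = -1.587500
  k2 = f(1.200000, -1.587500) = -1.984375
  y ← -1.270000 + (0.2/2)·(-1.587500 + (-1.984375)) = -1.627188
x=1.200000, y=-1.627188:
  k1 = f(1.200000, -1.627188) = -2.033984
  k2 = f(1.400000, -2.033984) = -2.542480
  y ← -1.627188 + (0.2/2)·(-2.033984 + (-2.542480)) = -2.084834
y(1.4) ≈ -2.0848

-2.0848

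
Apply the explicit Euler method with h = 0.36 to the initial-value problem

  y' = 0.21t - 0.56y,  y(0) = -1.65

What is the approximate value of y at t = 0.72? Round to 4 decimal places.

Euler: y_{n+1} = y_n + h·f(t_n, y_n).
t=0.000000, y=-1.650000: f=0.924000 → y ← -1.650000 + 0.36·0.924000 = -1.317360
t=0.360000, y=-1.317360: f=0.813322 → y ← -1.317360 + 0.36·0.813322 = -1.024564
y(0.72) ≈ -1.0246

-1.0246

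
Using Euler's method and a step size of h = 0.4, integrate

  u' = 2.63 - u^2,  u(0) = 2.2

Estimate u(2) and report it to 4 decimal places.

Euler: u_{n+1} = u_n + h·f(x_n, u_n).
x=0.000000, u=2.200000: f=-2.210000 → u ← 2.200000 + 0.4·(-2.210000) = 1.316000
x=0.400000, u=1.316000: f=0.898144 → u ← 1.316000 + 0.4·0.898144 = 1.675258
x=0.800000, u=1.675258: f=-0.176488 → u ← 1.675258 + 0.4·(-0.176488) = 1.604662
x=1.200000, u=1.604662: f=0.055059 → u ← 1.604662 + 0.4·0.055059 = 1.626686
x=1.600000, u=1.626686: f=-0.016107 → u ← 1.626686 + 0.4·(-0.016107) = 1.620243
u(2) ≈ 1.6202

1.6202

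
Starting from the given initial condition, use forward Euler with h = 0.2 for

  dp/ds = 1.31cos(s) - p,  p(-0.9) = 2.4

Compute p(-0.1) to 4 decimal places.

1.6289

Euler: p_{n+1} = p_n + h·f(s_n, p_n).
s=-0.900000, p=2.400000: f=-1.585691 → p ← 2.400000 + 0.2·(-1.585691) = 2.082862
s=-0.700000, p=2.082862: f=-1.080919 → p ← 2.082862 + 0.2·(-1.080919) = 1.866678
s=-0.500000, p=1.866678: f=-0.717045 → p ← 1.866678 + 0.2·(-0.717045) = 1.723269
s=-0.300000, p=1.723269: f=-0.471778 → p ← 1.723269 + 0.2·(-0.471778) = 1.628913
p(-0.1) ≈ 1.6289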